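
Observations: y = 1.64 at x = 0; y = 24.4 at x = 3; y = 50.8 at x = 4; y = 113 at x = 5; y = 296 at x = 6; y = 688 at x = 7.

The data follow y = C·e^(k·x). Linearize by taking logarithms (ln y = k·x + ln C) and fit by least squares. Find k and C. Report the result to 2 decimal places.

Taking logs, ln y = k·x + ln C, so regress ln y on x.
Σx = 25.0000, Σ(x)² = 135.0000, Σln y = 24.5687, Σx·ln y = 128.8110.
Equations: 135.0000·k + 25.0000·ln C = 128.8110;  25.0000·k + 6·ln C = 24.5687.
Solving (det = 185.0000): k = 0.85756, ln C = 0.52163, so C = exp(0.52163) = 1.68478.

k = 0.86, C = 1.68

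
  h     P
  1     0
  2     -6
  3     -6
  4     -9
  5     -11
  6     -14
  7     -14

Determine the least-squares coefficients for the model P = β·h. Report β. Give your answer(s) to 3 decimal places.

β = -2.164

Setting ∂/∂β … = 0 gives: 140·β = -303.
β = (-303)/140 = -2.16429.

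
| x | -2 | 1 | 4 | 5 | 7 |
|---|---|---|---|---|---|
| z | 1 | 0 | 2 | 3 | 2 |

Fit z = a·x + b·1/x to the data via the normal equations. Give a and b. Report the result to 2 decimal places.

a = 0.41, b = -0.86

From the data, Σx·x = 95, Σx·1/x = 5, Σ1/x·1/x = 26909/19600.
Moment sums: Σx·z = 35, Σ1/x·z = 31/35.
So MᵀM·[a, b]ᵀ = Mᵀz: [[95, 5]; [5, 26909/19600]]·[a, b]ᵀ = [35, 31/35]ᵀ.
Determinant 95·(26909/19600) − 5² = 413271/3920.
a = (35·(26909/19600) − 5·(31/35))/(413271/3920) = 57001/137757; b = (95·(31/35) − 5·35)/(413271/3920) = -118720/137757.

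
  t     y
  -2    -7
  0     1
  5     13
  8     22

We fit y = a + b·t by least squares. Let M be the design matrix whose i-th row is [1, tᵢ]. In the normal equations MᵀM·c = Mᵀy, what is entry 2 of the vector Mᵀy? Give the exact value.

Entry 2 ↔ basis t, so (Mᵀy)_{2} = Σᵢ (t)·yᵢ = (-2)·(-7) + (0)·(1) + (5)·(13) + (8)·(22) = 255.

255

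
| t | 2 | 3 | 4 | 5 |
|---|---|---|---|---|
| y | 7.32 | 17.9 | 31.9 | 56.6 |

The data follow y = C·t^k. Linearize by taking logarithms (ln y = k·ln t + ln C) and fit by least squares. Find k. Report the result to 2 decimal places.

Linearized form: ln y = k·ln t + ln C. From the 4 transformed points,
Σln t = 4.7875, Σ(ln t)² = 6.1995, Σln y = 12.3740, Σln t·ln y = 15.8450.
Equations: 6.1995·k + 4.7875·ln C = 15.8450;  4.7875·k + 4·ln C = 12.3740.
Δ = 6.1995·4 − (4.7875)² = 1.8779; k = (15.8450·4 − 4.7875·12.3740)/1.8779 = 2.20417, ln C = (6.1995·12.3740 − 4.7875·15.8450)/1.8779 = 0.45540.

k = 2.20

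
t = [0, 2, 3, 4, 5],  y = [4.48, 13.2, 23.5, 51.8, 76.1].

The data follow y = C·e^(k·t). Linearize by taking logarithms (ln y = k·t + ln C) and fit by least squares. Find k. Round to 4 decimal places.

Taking logs, ln y = k·t + ln C, so regress ln y on t.
Σt = 14.0000, Σ(t)² = 54.0000, Σln y = 15.5163, Σt·ln y = 52.0812.
Equations: 54.0000·k + 14.0000·ln C = 52.0812;  14.0000·k + 5·ln C = 15.5163.
Slope k = (n·Σt·ln y − Σt·Σln y)/(n·Σ(t)² − (Σt)²) = (5·52.0812 − 14.0000·15.5163)/74.0000 = 0.58349; ln C = (Σln y − k·Σt)/n = 1.46948.

k = 0.5835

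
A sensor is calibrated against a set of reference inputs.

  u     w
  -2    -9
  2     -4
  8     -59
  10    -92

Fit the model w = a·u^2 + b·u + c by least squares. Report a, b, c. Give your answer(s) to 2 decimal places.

Setting ∂/∂a … = 0 gives: 14128·a + 1512·b + 172·c = -13028;  1512·a + 172·b + 18·c = -1382;  172·a + 18·b + 4·c = -164.
Inverting the 3×3 Gram matrix, [a, b, c]ᵀ = [-119/118, 65/59, -153/59]ᵀ.

a = -1.01, b = 1.10, c = -2.59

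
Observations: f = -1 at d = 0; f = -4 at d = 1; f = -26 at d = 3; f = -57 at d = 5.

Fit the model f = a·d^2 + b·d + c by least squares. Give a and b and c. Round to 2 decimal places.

a = -1.57, b = -3.57, c = -0.26

Forming AᵀA = [[707, 153, 35]; [153, 35, 9]; [35, 9, 4]] and Aᵀf = [-1663, -367, -88]ᵀ gives AᵀA·[a, b, c]ᵀ = Aᵀf.
Solving the 3×3 system (Gaussian elimination) gives a = -1247/796, b = -2843/796, c = -51/199.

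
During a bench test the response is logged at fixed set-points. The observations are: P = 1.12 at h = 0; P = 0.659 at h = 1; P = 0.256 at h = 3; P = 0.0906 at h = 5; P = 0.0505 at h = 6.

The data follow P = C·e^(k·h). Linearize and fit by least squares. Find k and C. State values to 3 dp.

k = -0.510, C = 1.128

Let Y = ln P. Fitting Y = k·h + ln C by least squares:
Sums: Σh = 15.0000, Σ(h)² = 71.0000, Σln P = -7.0534, Σh·ln P = -34.4260.
Normal system: [[71.0000, 15.0000]; [15.0000, 5]]·[k, ln C]ᵀ = [-34.4260, -7.0534]ᵀ.
Δ = 71.0000·5 − (15.0000)² = 130.0000; k = (-34.4260·5 − 15.0000·-7.0534)/130.0000 = -0.51023, ln C = (71.0000·-7.0534 − 15.0000·-34.4260)/130.0000 = 0.12000, so C = exp(0.12000) = 1.12750.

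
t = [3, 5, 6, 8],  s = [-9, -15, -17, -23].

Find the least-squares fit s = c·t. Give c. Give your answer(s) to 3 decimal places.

c = -2.896

Entries of MᵀM: Σt·t = 134.
Right-hand side: Σt·s = -388.
So MᵀM·[c]ᵀ = Mᵀs: [[134]]·[c]ᵀ = [-388]ᵀ.
Hence c = -388 / 134 ≈ -2.89552.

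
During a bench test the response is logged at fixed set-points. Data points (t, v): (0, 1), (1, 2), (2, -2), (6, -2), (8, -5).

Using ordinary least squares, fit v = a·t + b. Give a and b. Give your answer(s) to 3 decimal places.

Normal-equation sums: Σt·t = 105, Σt = 17, Σ1 = 5.
Moment sums: Σt·v = -54, Σv = -6.
Normal equations: [[105, 17]; [17, 5]]·[a, b]ᵀ = [-54, -6]ᵀ.
Eliminating b: 5·(row 1) − 17·(row 2) gives 236·a = 5·(-54) − 17·(-6) = -168, so a = -42/59.
Then b = ((-6) − 17·(-42/59))/5 = 72/59.

a = -0.712, b = 1.220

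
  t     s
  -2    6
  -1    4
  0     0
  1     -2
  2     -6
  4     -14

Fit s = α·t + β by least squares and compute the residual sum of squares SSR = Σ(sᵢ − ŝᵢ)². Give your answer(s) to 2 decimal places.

SSR = 3.26

From the data, Σt·t = 26, Σt = 4, Σ1 = 6.
For Mᵀs: Σt·s = -86, Σs = -12.
MᵀM·[α, β]ᵀ = Mᵀs becomes [[26, 4]; [4, 6]]·[α, β]ᵀ = [-86, -12]ᵀ.
Eliminating β: 6·(row 1) − 4·(row 2) gives 140·α = 6·(-86) − 4·(-12) = -468, so α = -117/35.
Then β = ((-12) − 4·(-117/35))/6 = 8/35.
Residuals: -32/35, 3/7, -8/35, 39/35, 16/35, -6/7; SSR = 114/35.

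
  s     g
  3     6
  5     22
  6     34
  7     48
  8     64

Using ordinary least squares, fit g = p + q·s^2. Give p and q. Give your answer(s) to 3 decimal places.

The normal equations are: 5·p + 183·q = 174;  183·p + 8499·q = 8276.
det = 5·8499 − 183² = 9006.
p = (174·8499 − 183·8276)/9006 = -313/79; q = (5·8276 − 183·174)/9006 = 251/237.

p = -3.962, q = 1.059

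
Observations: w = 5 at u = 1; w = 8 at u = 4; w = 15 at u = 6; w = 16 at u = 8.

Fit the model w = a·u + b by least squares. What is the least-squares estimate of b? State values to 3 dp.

The normal equations are: 117·a + 19·b = 255;  19·a + 4·b = 44.
Eliminating b: 4·(row 1) − 19·(row 2) gives 107·a = 4·255 − 19·44 = 184, so a = 184/107.
Then b = (44 − 19·(184/107))/4 = 303/107.

b = 2.832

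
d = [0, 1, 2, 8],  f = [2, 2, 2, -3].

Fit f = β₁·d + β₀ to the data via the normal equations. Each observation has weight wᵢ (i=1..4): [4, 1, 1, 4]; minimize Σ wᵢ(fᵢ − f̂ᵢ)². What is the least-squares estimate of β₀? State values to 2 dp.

β₀ = 2.27

Forming AᵀWA = [[261, 35]; [35, 10]] and AᵀWf = [-90, 0]ᵀ gives AᵀWA·[β₁, β₀]ᵀ = AᵀWf.
Determinant 261·10 − 35² = 1385.
β₁ = ((-90)·10 − 35·0)/1385 = -180/277; β₀ = (261·0 − 35·(-90))/1385 = 630/277.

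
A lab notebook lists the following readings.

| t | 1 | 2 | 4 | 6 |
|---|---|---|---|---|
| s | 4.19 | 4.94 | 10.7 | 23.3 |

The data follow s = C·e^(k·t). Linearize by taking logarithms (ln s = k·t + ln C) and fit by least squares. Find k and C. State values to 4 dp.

Taking logs, ln s = k·t + ln C, so regress ln s on t.
XᵀX = [[57.0000, 13.0000]; [13.0000, 4]], rhs = [32.9991, 8.5488]ᵀ  (here Σt = 13.0000, Σ(t)² = 57.0000, Σln s = 8.5488, Σt·ln s = 32.9991).
Δ = 57.0000·4 − (13.0000)² = 59.0000; k = (32.9991·4 − 13.0000·8.5488)/59.0000 = 0.35360, ln C = (57.0000·8.5488 − 13.0000·32.9991)/59.0000 = 0.98798, so C = exp(0.98798) = 2.68581.

k = 0.3536, C = 2.6858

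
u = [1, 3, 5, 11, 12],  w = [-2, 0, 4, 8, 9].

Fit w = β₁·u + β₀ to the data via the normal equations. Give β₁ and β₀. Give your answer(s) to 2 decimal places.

β₁ = 0.97, β₀ = -2.41

Forming MᵀM = [[300, 32]; [32, 5]] and Mᵀw = [214, 19]ᵀ gives MᵀM·[β₁, β₀]ᵀ = Mᵀw.
Eliminating β₀: 5·(row 1) − 32·(row 2) gives 476·β₁ = 5·214 − 32·19 = 462, so β₁ = 33/34.
Then β₀ = (19 − 32·(33/34))/5 = -41/17.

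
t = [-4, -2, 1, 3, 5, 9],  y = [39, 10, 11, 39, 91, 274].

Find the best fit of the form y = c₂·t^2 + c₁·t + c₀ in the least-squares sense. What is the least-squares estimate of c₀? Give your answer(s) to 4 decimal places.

From the data, Σt^2·t^2 = 7540, Σt^2·t = 810, Σt^2 = 136, Σt·t = 136, Σt = 12, Σ1 = 6.
Right-hand side: Σt^2·y = 25495, Σt·y = 2873, Σy = 464.
Row-reducing yields c₂ = 946633/314666, c₁ = 917293/314666, c₀ = 521285/157333.

c₀ = 3.3133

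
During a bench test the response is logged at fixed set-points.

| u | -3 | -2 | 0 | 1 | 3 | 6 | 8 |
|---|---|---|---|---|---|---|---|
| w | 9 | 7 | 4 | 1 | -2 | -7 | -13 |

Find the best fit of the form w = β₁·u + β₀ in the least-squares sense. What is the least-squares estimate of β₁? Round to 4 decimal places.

Entries of XᵀX: Σu·u = 123, Σu = 13, Σ1 = 7.
Right-hand side: Σu·w = -192, Σw = -1.
Δ = 123·7 − 13² = 692.
β₁ = ((-192)·7 − 13·(-1))/692 = -1331/692; β₀ = (123·(-1) − 13·(-192))/692 = 2373/692.

β₁ = -1.9234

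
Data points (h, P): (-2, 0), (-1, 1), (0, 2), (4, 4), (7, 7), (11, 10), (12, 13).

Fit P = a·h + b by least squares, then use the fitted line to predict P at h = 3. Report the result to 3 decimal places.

P̂ = 4.085

Entries of AᵀA: Σh·h = 335, Σh = 31, Σ1 = 7.
Right-hand side: Σh·P = 330, ΣP = 37.
Normal equations: [[335, 31]; [31, 7]]·[a, b]ᵀ = [330, 37]ᵀ.
Determinant 335·7 − 31² = 1384.
a = (330·7 − 31·37)/1384 = 1163/1384; b = (335·37 − 31·330)/1384 = 2165/1384.
At h = 3: P̂ = (1163/1384)·(3) + (2165/1384)·(1) = 2827/692.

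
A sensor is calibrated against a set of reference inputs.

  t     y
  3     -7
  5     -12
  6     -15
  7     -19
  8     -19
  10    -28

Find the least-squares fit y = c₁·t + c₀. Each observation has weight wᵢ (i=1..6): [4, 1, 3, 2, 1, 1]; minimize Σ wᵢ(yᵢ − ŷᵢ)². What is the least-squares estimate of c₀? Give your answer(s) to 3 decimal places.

With design matrix M, MᵀWM = [[431, 67]; [67, 12]] and MᵀWy = [-1112, -170]ᵀ.
det = 431·12 − 67² = 683.
c₁ = ((-1112)·12 − 67·(-170))/683 = -1954/683; c₀ = (431·(-170) − 67·(-1112))/683 = 1234/683.

c₀ = 1.807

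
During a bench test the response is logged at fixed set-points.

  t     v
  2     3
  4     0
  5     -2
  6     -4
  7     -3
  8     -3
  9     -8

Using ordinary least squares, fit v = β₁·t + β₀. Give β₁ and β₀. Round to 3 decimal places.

Compute the Gram sums: Σt·t = 275, Σt = 41, Σ1 = 7.
And Σt·v = -145, Σv = -17.
Eliminating β₀: 7·(row 1) − 41·(row 2) gives 244·β₁ = 7·(-145) − 41·(-17) = -318, so β₁ = -159/122.
Then β₀ = ((-17) − 41·(-159/122))/7 = 635/122.

β₁ = -1.303, β₀ = 5.205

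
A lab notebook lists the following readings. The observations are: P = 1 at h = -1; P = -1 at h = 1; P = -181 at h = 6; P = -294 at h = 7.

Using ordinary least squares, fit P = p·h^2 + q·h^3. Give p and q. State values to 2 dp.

Entries of AᵀA: Σh^2·h^2 = 3699, Σh^2·h^3 = 24583, Σh^3·h^3 = 164307.
For AᵀP: Σh^2·P = -20922, Σh^3·P = -139940.
AᵀA·[p, q]ᵀ = AᵀP becomes [[3699, 24583]; [24583, 164307]]·[p, q]ᵀ = [-20922, -139940]ᵀ.
Eliminating q: 164307·(row 1) − 24583·(row 2) gives 3447704·p = 164307·(-20922) − 24583·(-139940) = 2513966, so p = 96691/132604.
Then q = ((-139940) − 24583·(96691/132604))/164307 = -1656267/1723852.

p = 0.73, q = -0.96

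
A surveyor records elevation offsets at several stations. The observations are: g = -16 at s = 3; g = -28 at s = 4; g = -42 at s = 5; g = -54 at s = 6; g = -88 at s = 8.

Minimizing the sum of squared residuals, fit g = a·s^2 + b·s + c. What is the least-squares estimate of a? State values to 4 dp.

a = -0.6642

Forming MᵀM = [[6354, 944, 150]; [944, 150, 26]; [150, 26, 5]] and Mᵀg = [-9218, -1398, -228]ᵀ gives MᵀM·[a, b, c]ᵀ = Mᵀg.
Solving the 3×3 system (Gaussian elimination) gives a = -451/679, b = -4747/679, c = 1036/97.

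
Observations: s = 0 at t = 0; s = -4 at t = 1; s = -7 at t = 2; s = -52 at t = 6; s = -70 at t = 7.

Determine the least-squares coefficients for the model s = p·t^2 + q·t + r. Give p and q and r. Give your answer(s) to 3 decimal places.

p = -1.278, q = -0.939, r = -0.583

With design matrix X, XᵀX = [[3714, 568, 90]; [568, 90, 16]; [90, 16, 5]] and Xᵀs = [-5334, -820, -133]ᵀ.
Inverting the 3×3 Gram matrix, [p, q, r]ᵀ = [-4550/3559, -3342/3559, -2075/3559]ᵀ.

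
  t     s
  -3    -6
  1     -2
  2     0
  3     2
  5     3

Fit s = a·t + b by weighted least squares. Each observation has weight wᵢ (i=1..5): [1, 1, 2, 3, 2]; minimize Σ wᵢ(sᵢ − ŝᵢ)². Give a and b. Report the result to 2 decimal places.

Entries of MᵀWM: Σwᵢ·t·t = 95, Σwᵢ·t = 21, Σwᵢ·1 = 9.
For MᵀWs: Σwᵢ·t·s = 64, Σwᵢ·s = 4.
Normal equations: [[95, 21]; [21, 9]]·[a, b]ᵀ = [64, 4]ᵀ.
Determinant 95·9 − 21² = 414.
a = (64·9 − 21·4)/414 = 82/69; b = (95·4 − 21·64)/414 = -482/207.

a = 1.19, b = -2.33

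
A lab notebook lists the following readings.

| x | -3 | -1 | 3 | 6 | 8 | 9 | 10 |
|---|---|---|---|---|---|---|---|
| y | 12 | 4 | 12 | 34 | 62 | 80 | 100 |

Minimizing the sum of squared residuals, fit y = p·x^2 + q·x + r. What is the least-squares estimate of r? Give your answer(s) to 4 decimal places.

r = 2.2004

Forming AᵀA = [[22116, 2456, 300]; [2456, 300, 32]; [300, 32, 7]] and Aᵀy = [21892, 2416, 304]ᵀ gives AᵀA·[p, q, r]ᵀ = Aᵀy.
Solving the 3×3 system (Gaussian elimination) gives p = 109093/108029, q = -48470/108029, r = 237708/108029.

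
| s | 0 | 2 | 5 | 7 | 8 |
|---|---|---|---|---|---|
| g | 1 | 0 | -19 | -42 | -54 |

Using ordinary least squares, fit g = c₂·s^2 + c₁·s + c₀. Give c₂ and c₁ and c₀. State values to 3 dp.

c₂ = -0.990, c₁ = 0.889, c₀ = 1.405

Compute the Gram sums: Σs^2·s^2 = 7138, Σs^2·s = 988, Σs^2 = 142, Σs·s = 142, Σs = 22, Σ1 = 5.
Right-hand side: Σs^2·g = -5989, Σs·g = -821, Σg = -114.
Inverting the 3×3 Gram matrix, [c₂, c₁, c₀]ᵀ = [-20893/21102, 18769/21102, 4942/3517]ᵀ.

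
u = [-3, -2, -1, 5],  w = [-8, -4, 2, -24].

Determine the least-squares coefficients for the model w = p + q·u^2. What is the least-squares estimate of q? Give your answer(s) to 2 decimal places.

q = -1.03

AᵀA·[p, q]ᵀ = Aᵀw reads: 4·p + 39·q = -34;  39·p + 723·q = -686.
Determinant 4·723 − 39² = 1371.
p = ((-34)·723 − 39·(-686))/1371 = 724/457; q = (4·(-686) − 39·(-34))/1371 = -1418/1371.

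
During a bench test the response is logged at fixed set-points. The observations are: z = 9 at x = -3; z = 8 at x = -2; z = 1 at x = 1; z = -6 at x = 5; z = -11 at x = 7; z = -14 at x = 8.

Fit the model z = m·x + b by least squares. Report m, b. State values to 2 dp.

Normal-equation sums: Σx·x = 152, Σx = 16, Σ1 = 6.
Moment sums: Σx·z = -261, Σz = -13.
AᵀA·[m, b]ᵀ = Aᵀz becomes [[152, 16]; [16, 6]]·[m, b]ᵀ = [-261, -13]ᵀ.
Determinant 152·6 − 16² = 656.
m = ((-261)·6 − 16·(-13))/656 = -679/328; b = (152·(-13) − 16·(-261))/656 = 275/82.

m = -2.07, b = 3.35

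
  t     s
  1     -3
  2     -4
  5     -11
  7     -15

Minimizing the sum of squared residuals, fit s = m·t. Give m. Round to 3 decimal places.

Compute the Gram sums: Σt·t = 79.
Moment sums: Σt·s = -171.
Hence m = -171 / 79 ≈ -2.16456.

m = -2.165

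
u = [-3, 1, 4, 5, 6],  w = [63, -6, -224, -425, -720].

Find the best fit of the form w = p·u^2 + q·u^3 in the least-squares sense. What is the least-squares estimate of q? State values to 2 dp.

q = -3.00

Compute the Gram sums: Σu^2·u^2 = 2259, Σu^2·u^3 = 11683, Σu^3·u^3 = 67107.
Moment sums: Σu^2·w = -39568, Σu^3·w = -224688.
Normal equations: [[2259, 11683]; [11683, 67107]]·[p, q]ᵀ = [-39568, -224688]ᵀ.
Δ = 2259·67107 − 11683² = 15102224.
p = ((-39568)·67107 − 11683·(-224688))/15102224 = -1891242/943889; q = (2259·(-224688) − 11683·(-39568))/15102224 = -2831078/943889.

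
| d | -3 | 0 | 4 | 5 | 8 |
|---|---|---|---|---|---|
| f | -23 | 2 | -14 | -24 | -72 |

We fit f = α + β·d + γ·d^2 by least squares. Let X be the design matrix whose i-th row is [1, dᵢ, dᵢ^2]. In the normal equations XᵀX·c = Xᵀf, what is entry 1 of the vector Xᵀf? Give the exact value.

-131

Entry 1 ↔ basis 1, so (Xᵀf)_{1} = Σᵢ fᵢ = (1)·(-23) + (1)·(2) + (1)·(-14) + (1)·(-24) + (1)·(-72) = -131.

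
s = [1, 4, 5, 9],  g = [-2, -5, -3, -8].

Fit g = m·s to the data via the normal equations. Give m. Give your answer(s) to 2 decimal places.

The normal equations are: 123·m = -109.
Hence m = -109 / 123 ≈ -0.886179.

m = -0.89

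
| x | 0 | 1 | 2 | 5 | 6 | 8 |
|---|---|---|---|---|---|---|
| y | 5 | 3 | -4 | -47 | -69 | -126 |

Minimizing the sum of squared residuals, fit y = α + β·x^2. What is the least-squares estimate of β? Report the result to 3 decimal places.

Normal-equation sums: Σ1 = 6, Σx^2 = 130, Σx^2·x^2 = 6034.
Moment sums: Σy = -238, Σx^2·y = -11736.
MᵀM·[α, β]ᵀ = Mᵀy becomes [[6, 130]; [130, 6034]]·[α, β]ᵀ = [-238, -11736]ᵀ.
Determinant 6·6034 − 130² = 19304.
α = ((-238)·6034 − 130·(-11736))/19304 = 22397/4826; β = (6·(-11736) − 130·(-238))/19304 = -9869/4826.

β = -2.045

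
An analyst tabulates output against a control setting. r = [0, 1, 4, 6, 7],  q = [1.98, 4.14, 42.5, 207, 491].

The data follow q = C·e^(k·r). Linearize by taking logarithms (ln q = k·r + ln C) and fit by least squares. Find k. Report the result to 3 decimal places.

Linearized form: ln q = k·r + ln C. From the 5 transformed points,
AᵀA = [[102.0000, 18.0000]; [18.0000, 5]], rhs = [91.7901, 17.3825]ᵀ  (here Σr = 18.0000, Σ(r)² = 102.0000, Σln q = 17.3825, Σr·ln q = 91.7901).
Slope k = (n·Σr·ln q − Σr·Σln q)/(n·Σ(r)² − (Σr)²) = (5·91.7901 − 18.0000·17.3825)/186.0000 = 0.78530; ln C = (Σln q − k·Σr)/n = 0.64940.

k = 0.785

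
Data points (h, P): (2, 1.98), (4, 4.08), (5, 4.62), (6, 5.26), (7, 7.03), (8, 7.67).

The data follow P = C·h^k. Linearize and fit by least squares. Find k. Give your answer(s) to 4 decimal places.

k = 0.9652

Linearized form: ln P = k·ln h + ln C. From the 6 transformed points,
Σln h = 9.5060, Σ(ln h)² = 16.3136, Σln P = 9.2672, Σln h·ln P = 15.8918.
Equations: 16.3136·k + 9.5060·ln C = 15.8918;  9.5060·k + 6·ln C = 9.2672.
Solving (det = 7.5177): k = 0.96523, ln C = 0.01529.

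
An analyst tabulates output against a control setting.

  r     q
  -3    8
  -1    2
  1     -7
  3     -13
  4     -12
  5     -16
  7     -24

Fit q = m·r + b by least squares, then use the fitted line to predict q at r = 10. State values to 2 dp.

q̂ = -32.63

The normal equations are: 110·m + 16·b = -368;  16·m + 7·b = -62.
Determinant 110·7 − 16² = 514.
m = ((-368)·7 − 16·(-62))/514 = -792/257; b = (110·(-62) − 16·(-368))/514 = -466/257.
At r = 10: q̂ = (-792/257)·(10) + (-466/257)·(1) = -8386/257.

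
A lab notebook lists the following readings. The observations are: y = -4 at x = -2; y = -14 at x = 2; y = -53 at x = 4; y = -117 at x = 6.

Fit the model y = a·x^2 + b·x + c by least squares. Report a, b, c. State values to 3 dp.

Compute the Gram sums: Σx^2·x^2 = 1584, Σx^2·x = 280, Σx^2 = 60, Σx·x = 60, Σx = 10, Σ1 = 4.
Moment sums: Σx^2·y = -5132, Σx·y = -934, Σy = -188.
Row-reducing yields a = -515/176, b = -1051/440, c = 63/22.

a = -2.926, b = -2.389, c = 2.864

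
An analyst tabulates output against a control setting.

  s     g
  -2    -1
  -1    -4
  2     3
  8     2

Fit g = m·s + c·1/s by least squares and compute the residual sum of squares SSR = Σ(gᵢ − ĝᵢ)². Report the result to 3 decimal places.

Setting ∂/∂m … = 0 gives: 73·m + 4·c = 28;  4·m + (97/64)·c = 25/4.
det = 73·(97/64) − 4² = 6057/64.
m = (28·(97/64) − 4·(25/4))/(6057/64) = 124/673; c = (73·(25/4) − 4·28)/(6057/64) = 2448/673.
Residuals: 799/673, -120/673, 547/673, 48/673; SSR = 1418/673.

SSR = 2.107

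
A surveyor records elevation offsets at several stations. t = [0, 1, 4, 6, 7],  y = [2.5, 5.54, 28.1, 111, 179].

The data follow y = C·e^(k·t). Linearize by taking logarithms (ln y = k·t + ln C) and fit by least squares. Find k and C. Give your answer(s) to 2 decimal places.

k = 0.61, C = 2.70

Taking logs, ln y = k·t + ln C, so regress ln y on t.
XᵀX = [[102.0000, 18.0000]; [18.0000, 5]], rhs = [79.6240, 15.8610]ᵀ  (here Σt = 18.0000, Σ(t)² = 102.0000, Σln y = 15.8610, Σt·ln y = 79.6240).
Slope k = (n·Σt·ln y − Σt·Σln y)/(n·Σ(t)² − (Σt)²) = (5·79.6240 − 18.0000·15.8610)/186.0000 = 0.60550; ln C = (Σln y − k·Σt)/n = 0.99241, so C = exp(0.99241) = 2.69772.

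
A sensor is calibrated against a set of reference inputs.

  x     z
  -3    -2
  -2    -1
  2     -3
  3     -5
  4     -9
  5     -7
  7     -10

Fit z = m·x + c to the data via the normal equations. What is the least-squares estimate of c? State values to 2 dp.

c = -3.29

From the data, Σx·x = 116, Σx = 16, Σ1 = 7.
Right-hand side: Σx·z = -154, Σz = -37.
AᵀA·[m, c]ᵀ = Aᵀz becomes [[116, 16]; [16, 7]]·[m, c]ᵀ = [-154, -37]ᵀ.
Δ = 116·7 − 16² = 556.
m = ((-154)·7 − 16·(-37))/556 = -243/278; c = (116·(-37) − 16·(-154))/556 = -457/139.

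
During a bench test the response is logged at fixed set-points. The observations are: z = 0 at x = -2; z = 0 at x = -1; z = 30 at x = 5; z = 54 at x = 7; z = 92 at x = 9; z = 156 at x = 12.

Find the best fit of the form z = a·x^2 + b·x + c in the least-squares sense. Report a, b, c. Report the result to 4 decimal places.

a = 0.9974, b = 1.1401, c = -0.9041

The normal system MᵀM·[a, b, c]ᵀ = Mᵀz is [[30340, 2916, 304]; [2916, 304, 30]; [304, 30, 6]]·[a, b, c]ᵀ = [33312, 3228, 332]ᵀ.
Inverting the 3×3 Gram matrix, [a, b, c]ᵀ = [131488/131825, 150288/131825, -119182/131825]ᵀ.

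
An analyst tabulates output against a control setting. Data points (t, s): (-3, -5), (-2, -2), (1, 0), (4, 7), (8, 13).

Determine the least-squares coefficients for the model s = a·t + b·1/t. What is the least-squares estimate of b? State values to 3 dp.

Compute the Gram sums: Σt·t = 94, Σt·1/t = 5, Σ1/t·1/t = 829/576.
For Xᵀs: Σt·s = 151, Σ1/t·s = 145/24.
Determinant 94·(829/576) − 5² = 31763/288.
a = (151·(829/576) − 5·(145/24))/(31763/288) = 107779/63526; b = (94·(145/24) − 5·151)/(31763/288) = -53880/31763.

b = -1.696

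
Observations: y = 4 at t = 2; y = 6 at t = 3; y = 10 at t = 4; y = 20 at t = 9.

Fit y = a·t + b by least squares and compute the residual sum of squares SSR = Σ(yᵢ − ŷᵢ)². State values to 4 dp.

SSR = 1.7931

With design matrix M, MᵀM = [[110, 18]; [18, 4]] and Mᵀy = [246, 40]ᵀ.
Δ = 110·4 − 18² = 116.
a = (246·4 − 18·40)/116 = 66/29; b = (110·40 − 18·246)/116 = -7/29.
Residuals: -9/29, -17/29, 33/29, -7/29; SSR = 52/29.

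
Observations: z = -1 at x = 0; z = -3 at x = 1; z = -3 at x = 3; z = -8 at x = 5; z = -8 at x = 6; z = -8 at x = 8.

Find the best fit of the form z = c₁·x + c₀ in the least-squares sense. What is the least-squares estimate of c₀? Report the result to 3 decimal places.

c₀ = -1.470

AᵀA·[c₁, c₀]ᵀ = Aᵀz reads: 135·c₁ + 23·c₀ = -164;  23·c₁ + 6·c₀ = -31.
(Σx·x = 135, Σx = 23, Σ1 = 6, Σx·z = -164, Σz = -31.)
Eliminating c₀: 6·(row 1) − 23·(row 2) gives 281·c₁ = 6·(-164) − 23·(-31) = -271, so c₁ = -271/281.
Then c₀ = ((-31) − 23·(-271/281))/6 = -413/281.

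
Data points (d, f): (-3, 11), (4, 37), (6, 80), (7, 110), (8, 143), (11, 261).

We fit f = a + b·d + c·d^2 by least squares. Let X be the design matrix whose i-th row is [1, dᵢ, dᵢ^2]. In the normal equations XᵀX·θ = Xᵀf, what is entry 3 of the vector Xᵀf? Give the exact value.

49694

Entry 3 ↔ basis d^2, so (Xᵀf)_{3} = Σᵢ (d^2)·fᵢ = (9)·(11) + (16)·(37) + (36)·(80) + (49)·(110) + (64)·(143) + (121)·(261) = 49694.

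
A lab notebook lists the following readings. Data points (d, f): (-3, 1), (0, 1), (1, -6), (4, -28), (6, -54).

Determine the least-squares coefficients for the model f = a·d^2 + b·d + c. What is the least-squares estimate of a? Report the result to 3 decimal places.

Entries of XᵀX: Σd^2·d^2 = 1634, Σd^2·d = 254, Σd^2 = 62, Σd·d = 62, Σd = 8, Σ1 = 5.
And Σd^2·f = -2389, Σd·f = -445, Σf = -86.
XᵀX·[a, b, c]ᵀ = Xᵀf becomes [[1634, 254, 62]; [254, 62, 8]; [62, 8, 5]]·[a, b, c]ᵀ = [-2389, -445, -86]ᵀ.
Row-reducing yields a = -3643/3876, b = -12755/3876, c = -181/646.

a = -0.940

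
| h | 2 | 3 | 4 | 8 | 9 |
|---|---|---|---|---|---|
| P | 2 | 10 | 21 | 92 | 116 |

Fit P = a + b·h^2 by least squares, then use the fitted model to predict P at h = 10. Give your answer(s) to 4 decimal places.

Compute the Gram sums: Σ1 = 5, Σh^2 = 174, Σh^2·h^2 = 11010.
Moment sums: ΣP = 241, Σh^2·P = 15718.
Normal equations: [[5, 174]; [174, 11010]]·[a, b]ᵀ = [241, 15718]ᵀ.
Determinant 5·11010 − 174² = 24774.
a = (241·11010 − 174·15718)/24774 = -13587/4129; b = (5·15718 − 174·241)/24774 = 18328/12387.
At h = 10: P̂ = (-13587/4129)·(1) + (18328/12387)·(100) = 1792039/12387.

P̂ = 144.6709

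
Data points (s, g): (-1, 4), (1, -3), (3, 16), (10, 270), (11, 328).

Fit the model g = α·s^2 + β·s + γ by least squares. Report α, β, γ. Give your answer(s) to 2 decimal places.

α = 3.00, β = -2.90, γ = -2.37

Normal-equation sums: Σs^2·s^2 = 24724, Σs^2·s = 2358, Σs^2 = 232, Σs·s = 232, Σs = 24, Σ1 = 5.
Right-hand side: Σs^2·g = 66833, Σs·g = 6349, Σg = 615.
AᵀA·[α, β, γ]ᵀ = Aᵀg becomes [[24724, 2358, 232]; [2358, 232, 24]; [232, 24, 5]]·[α, β, γ]ᵀ = [66833, 6349, 615]ᵀ.
Inverting the 3×3 Gram matrix, [α, β, γ]ᵀ = [614657/204758, -593461/204758, -243119/102379]ᵀ.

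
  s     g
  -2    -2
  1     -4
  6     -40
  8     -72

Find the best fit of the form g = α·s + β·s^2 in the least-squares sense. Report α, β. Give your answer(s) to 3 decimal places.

From the data, Σs·s = 105, Σs·s^2 = 721, Σs^2·s^2 = 5409.
For Mᵀg: Σs·g = -816, Σs^2·g = -6060.
So MᵀM·[α, β]ᵀ = Mᵀg: [[105, 721]; [721, 5409]]·[α, β]ᵀ = [-816, -6060]ᵀ.
Eliminating β: 5409·(row 1) − 721·(row 2) gives 48104·α = 5409·(-816) − 721·(-6060) = -44484, so α = -11121/12026.
Then β = ((-6060) − 721·(-11121/12026))/5409 = -1713/1718.

α = -0.925, β = -0.997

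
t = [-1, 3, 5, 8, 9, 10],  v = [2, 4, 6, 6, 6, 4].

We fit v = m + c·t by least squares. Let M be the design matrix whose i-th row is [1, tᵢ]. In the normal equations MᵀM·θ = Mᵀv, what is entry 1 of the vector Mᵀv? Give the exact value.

Entry 1 ↔ basis 1, so (Mᵀv)_{1} = Σᵢ vᵢ = (1)·(2) + (1)·(4) + (1)·(6) + (1)·(6) + (1)·(6) + (1)·(4) = 28.

28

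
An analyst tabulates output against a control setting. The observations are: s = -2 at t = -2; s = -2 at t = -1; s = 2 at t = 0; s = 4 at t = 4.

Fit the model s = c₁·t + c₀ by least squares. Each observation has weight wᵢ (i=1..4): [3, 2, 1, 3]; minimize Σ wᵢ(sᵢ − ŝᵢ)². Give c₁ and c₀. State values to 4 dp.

c₁ = 1.0332, c₀ = -0.0148

Compute the Gram sums: Σwᵢ·t·t = 62, Σwᵢ·t = 4, Σwᵢ·1 = 9.
For MᵀWs: Σwᵢ·t·s = 64, Σwᵢ·s = 4.
So MᵀWM·[c₁, c₀]ᵀ = MᵀWs: [[62, 4]; [4, 9]]·[c₁, c₀]ᵀ = [64, 4]ᵀ.
Δ = 62·9 − 4² = 542.
c₁ = (64·9 − 4·4)/542 = 280/271; c₀ = (62·4 − 4·64)/542 = -4/271.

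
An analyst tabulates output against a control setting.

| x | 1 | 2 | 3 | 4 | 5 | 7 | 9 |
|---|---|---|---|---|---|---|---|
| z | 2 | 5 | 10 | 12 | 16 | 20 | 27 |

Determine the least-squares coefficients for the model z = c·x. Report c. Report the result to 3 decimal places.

Forming MᵀM = [[185]] and Mᵀz = [553]ᵀ gives MᵀM·[c]ᵀ = Mᵀz.
c = 553/185 = 2.98919.

c = 2.989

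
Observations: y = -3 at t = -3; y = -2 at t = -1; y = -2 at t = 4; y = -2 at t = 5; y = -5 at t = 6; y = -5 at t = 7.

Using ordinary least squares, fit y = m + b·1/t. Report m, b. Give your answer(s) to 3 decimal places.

Forming AᵀA = [[6, -241/420]; [-241/420, 222581/176400]] and Aᵀy = [-19, 58/105]ᵀ gives AᵀA·[m, b]ᵀ = Aᵀy.
det = 6·(222581/176400) − (-241/420)² = 255481/35280.
m = ((-19)·(222581/176400) − (-241/420)·(58/105))/(255481/35280) = -4173127/1277405; b = (6·(58/105) − (-241/420)·(-19))/(255481/35280) = -267708/255481.

m = -3.267, b = -1.048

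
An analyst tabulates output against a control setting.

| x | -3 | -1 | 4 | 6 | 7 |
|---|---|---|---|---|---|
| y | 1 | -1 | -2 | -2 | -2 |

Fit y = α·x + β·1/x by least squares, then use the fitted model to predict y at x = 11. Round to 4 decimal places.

ŷ = -4.0423

With design matrix M, MᵀM = [[111, 5]; [5, 8621/7056]] and Mᵀy = [-36, -19/42]ᵀ.
Eliminating β: (8621/7056)·(row 1) − 5·(row 2) gives (260177/2352)·α = (8621/7056)·(-36) − 5·(-19/42) = -24533/588, so α = -98132/260177.
Then β = ((-19/42) − 5·(-98132/260177))/(8621/7056) = 305256/260177.
At x = 11: ŷ = (-98132/260177)·(11) + (305256/260177)·(1/11) = -11568716/2861947.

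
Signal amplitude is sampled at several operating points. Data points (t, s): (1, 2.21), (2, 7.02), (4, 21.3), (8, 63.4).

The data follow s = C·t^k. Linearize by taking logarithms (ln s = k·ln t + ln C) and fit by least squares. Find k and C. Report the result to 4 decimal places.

k = 1.6128, C = 2.2492

Let Y = ln s. Fitting Y = k·ln t + ln C by least squares:
XᵀX = [[6.7263, 4.1589]; [4.1589, 4]], rhs = [14.2196, 9.9499]ᵀ  (here Σln t = 4.1589, Σ(ln t)² = 6.7263, Σln s = 9.9499, Σln t·ln s = 14.2196).
Solving (det = 9.6091): k = 1.61284, ln C = 0.81058, so C = exp(0.81058) = 2.24921.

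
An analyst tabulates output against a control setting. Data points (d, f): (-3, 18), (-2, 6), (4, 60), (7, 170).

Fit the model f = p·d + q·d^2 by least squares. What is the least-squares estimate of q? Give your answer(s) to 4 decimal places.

q = 3.0319

Setting ∂/∂p … = 0 gives: 78·p + 372·q = 1364;  372·p + 2754·q = 9476.
(Σd·d = 78, Σd·d^2 = 372, Σd^2·d^2 = 2754, Σd·f = 1364, Σd^2·f = 9476.)
Δ = 78·2754 − 372² = 76428.
p = (1364·2754 − 372·9476)/76428 = 19282/6369; q = (78·9476 − 372·1364)/76428 = 19310/6369.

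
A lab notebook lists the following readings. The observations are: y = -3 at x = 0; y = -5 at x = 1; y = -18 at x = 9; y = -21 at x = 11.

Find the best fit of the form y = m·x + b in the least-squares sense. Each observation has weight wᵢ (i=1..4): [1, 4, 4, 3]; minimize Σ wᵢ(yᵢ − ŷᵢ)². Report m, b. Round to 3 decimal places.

Entries of AᵀWA: Σwᵢ·x·x = 691, Σwᵢ·x = 73, Σwᵢ·1 = 12.
And Σwᵢ·x·y = -1361, Σwᵢ·y = -158.
Normal equations: [[691, 73]; [73, 12]]·[m, b]ᵀ = [-1361, -158]ᵀ.
Eliminating b: 12·(row 1) − 73·(row 2) gives 2963·m = 12·(-1361) − 73·(-158) = -4798, so m = -4798/2963.
Then b = ((-158) − 73·(-4798/2963))/12 = -9825/2963.

m = -1.619, b = -3.316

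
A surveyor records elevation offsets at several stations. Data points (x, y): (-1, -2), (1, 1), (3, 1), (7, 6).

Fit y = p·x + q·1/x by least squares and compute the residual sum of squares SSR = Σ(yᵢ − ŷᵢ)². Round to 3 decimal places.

The normal system AᵀA·[p, q]ᵀ = Aᵀy is [[60, 4]; [4, 940/441]]·[p, q]ᵀ = [48, 88/21]ᵀ.
Δ = 60·(940/441) − 4² = 16448/147.
p = (48·(940/441) − 4·(88/21))/(16448/147) = 393/514; q = (60·(88/21) − 4·48)/(16448/147) = 273/514.
Residuals: -181/257, -76/257, -378/257, 147/257; SSR = 790/257.

SSR = 3.074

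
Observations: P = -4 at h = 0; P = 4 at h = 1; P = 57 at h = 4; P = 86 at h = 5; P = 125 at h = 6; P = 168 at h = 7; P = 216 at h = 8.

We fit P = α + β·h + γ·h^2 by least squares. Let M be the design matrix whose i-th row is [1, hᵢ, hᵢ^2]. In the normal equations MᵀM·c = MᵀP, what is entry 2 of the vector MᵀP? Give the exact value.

4316

Entry 2 ↔ basis h, so (MᵀP)_{2} = Σᵢ (h)·Pᵢ = (0)·(-4) + (1)·(4) + (4)·(57) + (5)·(86) + (6)·(125) + (7)·(168) + (8)·(216) = 4316.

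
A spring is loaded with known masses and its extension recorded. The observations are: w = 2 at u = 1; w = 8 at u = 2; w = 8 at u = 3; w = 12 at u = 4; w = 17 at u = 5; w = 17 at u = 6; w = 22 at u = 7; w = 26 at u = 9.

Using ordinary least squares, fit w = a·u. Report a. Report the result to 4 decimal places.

AᵀA·[a]ᵀ = Aᵀw reads: 221·a = 665.
a = 665/221 = 3.00905.

a = 3.0090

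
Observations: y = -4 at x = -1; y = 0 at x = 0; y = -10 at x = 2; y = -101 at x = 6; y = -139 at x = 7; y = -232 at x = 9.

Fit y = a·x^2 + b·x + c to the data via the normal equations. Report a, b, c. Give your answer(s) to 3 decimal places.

Normal-equation sums: Σx^2·x^2 = 10275, Σx^2·x = 1295, Σx^2 = 171, Σx·x = 171, Σx = 23, Σ1 = 6.
Right-hand side: Σx^2·y = -29283, Σx·y = -3683, Σy = -486.
Solving the 3×3 system (Gaussian elimination) gives a = -57197/19232, b = 19017/19232, c = -18/601.

a = -2.974, b = 0.989, c = -0.030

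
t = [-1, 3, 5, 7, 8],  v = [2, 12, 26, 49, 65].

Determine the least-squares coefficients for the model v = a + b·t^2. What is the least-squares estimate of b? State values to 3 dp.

The normal equations are: 5·a + 148·b = 154;  148·a + 7204·b = 7321.
(Σ1 = 5, Σt^2 = 148, Σt^2·t^2 = 7204, Σv = 154, Σt^2·v = 7321.)
Eliminating b: 7204·(row 1) − 148·(row 2) gives 14116·a = 7204·154 − 148·7321 = 25908, so a = 6477/3529.
Then b = (7321 − 148·(6477/3529))/7204 = 13813/14116.

b = 0.979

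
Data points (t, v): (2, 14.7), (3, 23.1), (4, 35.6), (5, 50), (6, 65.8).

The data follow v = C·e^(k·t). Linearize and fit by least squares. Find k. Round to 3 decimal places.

k = 0.377

Let Y = ln v. Fitting Y = k·t + ln C by least squares:
Over the data: Σt = 20.0000, Σ(t)² = 90.0000, Σln v = 17.4987, Σt·ln v = 73.7644.
Normal system: [[90.0000, 20.0000]; [20.0000, 5]]·[k, ln C]ᵀ = [73.7644, 17.4987]ᵀ.
Δ = 90.0000·5 − (20.0000)² = 50.0000; k = (73.7644·5 − 20.0000·17.4987)/50.0000 = 0.37697, ln C = (90.0000·17.4987 − 20.0000·73.7644)/50.0000 = 1.99184.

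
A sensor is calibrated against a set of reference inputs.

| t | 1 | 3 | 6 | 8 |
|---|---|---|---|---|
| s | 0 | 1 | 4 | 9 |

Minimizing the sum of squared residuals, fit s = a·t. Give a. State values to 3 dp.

a = 0.900

XᵀX·[a]ᵀ = Xᵀs reads: 110·a = 99.
(Σt·t = 110, Σt·s = 99.)
Hence a = 99 / 110 ≈ 0.9.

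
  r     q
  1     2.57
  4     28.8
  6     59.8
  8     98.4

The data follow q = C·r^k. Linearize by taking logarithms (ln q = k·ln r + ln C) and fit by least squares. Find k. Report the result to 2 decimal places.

With ln qᵢ as the transformed response and ln rᵢ as the regressor:
Sums: Σln r = 5.2575, Σ(ln r)² = 9.4563, Σln q = 12.9843, Σln r·ln q = 21.5312.
Normal system: [[9.4563, 5.2575]; [5.2575, 4]]·[k, ln C]ᵀ = [21.5312, 12.9843]ᵀ.
Slope k = (n·Σln r·ln q − Σln r·Σln q)/(n·Σ(ln r)² − (Σln r)²) = (4·21.5312 − 5.2575·12.9843)/10.1839 = 1.75373; ln C = (Σln q − k·Σln r)/n = 0.94103.

k = 1.75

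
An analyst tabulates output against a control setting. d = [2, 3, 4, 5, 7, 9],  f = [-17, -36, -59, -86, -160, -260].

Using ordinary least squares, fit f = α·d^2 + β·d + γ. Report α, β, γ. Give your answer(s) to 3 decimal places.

Normal-equation sums: Σd^2·d^2 = 9940, Σd^2·d = 1296, Σd^2 = 184, Σd·d = 184, Σd = 30, Σ1 = 6.
Moment sums: Σd^2·f = -32386, Σd·f = -4268, Σf = -618.
MᵀM·[α, β, γ]ᵀ = Mᵀf becomes [[9940, 1296, 184]; [1296, 184, 30]; [184, 30, 6]]·[α, β, γ]ᵀ = [-32386, -4268, -618]ᵀ.
Inverting the 3×3 Gram matrix, [α, β, γ]ᵀ = [-10371/3550, -4153/1775, -3038/1775]ᵀ.

α = -2.921, β = -2.340, γ = -1.712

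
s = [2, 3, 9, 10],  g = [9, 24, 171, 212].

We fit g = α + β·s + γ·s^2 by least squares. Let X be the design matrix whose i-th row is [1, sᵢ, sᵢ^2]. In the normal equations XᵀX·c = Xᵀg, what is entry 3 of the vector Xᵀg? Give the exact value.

Entry 3 ↔ basis s^2, so (Xᵀg)_{3} = Σᵢ (s^2)·gᵢ = (4)·(9) + (9)·(24) + (81)·(171) + (100)·(212) = 35303.

35303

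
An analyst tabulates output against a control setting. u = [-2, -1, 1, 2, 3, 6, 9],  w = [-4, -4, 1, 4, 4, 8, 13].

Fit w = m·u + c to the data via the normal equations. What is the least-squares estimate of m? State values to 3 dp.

m = 1.576

Forming AᵀA = [[136, 18]; [18, 7]] and Aᵀw = [198, 22]ᵀ gives AᵀA·[m, c]ᵀ = Aᵀw.
Determinant 136·7 − 18² = 628.
m = (198·7 − 18·22)/628 = 495/314; c = (136·22 − 18·198)/628 = -143/157.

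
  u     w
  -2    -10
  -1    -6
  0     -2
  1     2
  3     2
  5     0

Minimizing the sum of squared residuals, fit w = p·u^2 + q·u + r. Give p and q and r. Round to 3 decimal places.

XᵀX·[p, q, r]ᵀ = Xᵀw reads: 724·p + 144·q + 40·r = -26;  144·p + 40·q + 6·r = 34;  40·p + 6·q + 6·r = -14.
(Σu^2·u^2 = 724, Σu^2·u = 144, Σu^2 = 40, Σu·u = 40, Σu = 6, Σ1 = 6, Σu^2·w = -26, Σu·w = 34, Σw = -14.)
Row-reducing yields p = -2027/3550, q = 5606/1775, r = -2991/1775.

p = -0.571, q = 3.158, r = -1.685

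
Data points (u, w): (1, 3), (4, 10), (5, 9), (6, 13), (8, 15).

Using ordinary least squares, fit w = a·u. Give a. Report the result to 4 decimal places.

Normal-equation sums: Σu·u = 142.
Moment sums: Σu·w = 286.
So MᵀM·[a]ᵀ = Mᵀw: [[142]]·[a]ᵀ = [286]ᵀ.
a = 286/142 = 2.01408.

a = 2.0141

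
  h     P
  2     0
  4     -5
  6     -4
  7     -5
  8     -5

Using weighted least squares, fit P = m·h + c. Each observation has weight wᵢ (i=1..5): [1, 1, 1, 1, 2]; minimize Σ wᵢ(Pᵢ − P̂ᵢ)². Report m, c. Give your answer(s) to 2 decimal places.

m = -0.66, c = -0.16

Sums needed: Σwᵢ·h·h = 233, Σwᵢ·h = 35, Σwᵢ·1 = 6.
And Σwᵢ·h·P = -159, Σwᵢ·P = -24.
So MᵀWM·[m, c]ᵀ = MᵀWP: [[233, 35]; [35, 6]]·[m, c]ᵀ = [-159, -24]ᵀ.
Determinant 233·6 − 35² = 173.
m = ((-159)·6 − 35·(-24))/173 = -114/173; c = (233·(-24) − 35·(-159))/173 = -27/173.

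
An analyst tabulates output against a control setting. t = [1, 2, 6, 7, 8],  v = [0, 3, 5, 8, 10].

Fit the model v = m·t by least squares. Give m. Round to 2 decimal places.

m = 1.12

From the data, Σt·t = 154.
And Σt·v = 172.
AᵀA·[m]ᵀ = Aᵀv becomes [[154]]·[m]ᵀ = [172]ᵀ.
Hence m = 172 / 154 ≈ 1.11688.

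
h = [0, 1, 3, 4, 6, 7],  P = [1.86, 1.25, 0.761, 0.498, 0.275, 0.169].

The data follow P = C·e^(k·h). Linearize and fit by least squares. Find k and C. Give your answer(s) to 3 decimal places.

Taking logs, ln P = k·h + ln C, so regress ln P on h.
AᵀA = [[111.0000, 21.0000]; [21.0000, 6]], rhs = [-23.5757, -3.1954]ᵀ  (here Σh = 21.0000, Σ(h)² = 111.0000, Σln P = -3.1954, Σh·ln P = -23.5757).
Δ = 111.0000·6 − (21.0000)² = 225.0000; k = (-23.5757·6 − 21.0000·-3.1954)/225.0000 = -0.33045, ln C = (111.0000·-3.1954 − 21.0000·-23.5757)/225.0000 = 0.62401, so C = exp(0.62401) = 1.86639.

k = -0.330, C = 1.866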